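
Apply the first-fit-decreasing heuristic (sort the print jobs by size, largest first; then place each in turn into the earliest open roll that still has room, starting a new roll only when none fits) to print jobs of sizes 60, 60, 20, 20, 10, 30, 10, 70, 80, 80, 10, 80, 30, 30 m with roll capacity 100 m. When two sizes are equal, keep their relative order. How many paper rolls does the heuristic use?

Sorted descending: 80, 80, 80, 70, 60, 60, 30, 30, 30, 20, 20, 10, 10, 10.
  80 → roll 1 (new)  [load 80/100]
  80 → roll 2 (new)  [load 80/100]
  80 → roll 3 (new)  [load 80/100]
  70 → roll 4 (new)  [load 70/100]
  60 → roll 5 (new)  [load 60/100]
  60 → roll 6 (new)  [load 60/100]
  30 → roll 4  [load 100/100]
  30 → roll 5  [load 90/100]
  30 → roll 6  [load 90/100]
  20 → roll 1  [load 100/100]
  20 → roll 2  [load 100/100]
  10 → roll 3  [load 90/100]
  10 → roll 3  [load 100/100]
  10 → roll 5  [load 100/100]
6 paper rolls opened.

6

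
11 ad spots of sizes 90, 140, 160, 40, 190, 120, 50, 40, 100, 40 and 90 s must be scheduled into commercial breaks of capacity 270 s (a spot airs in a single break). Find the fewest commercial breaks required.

Total = 190 + 160 + 140 + 120 + 100 + 90 + 90 + 50 + 40 + 40 + 40 = 1060 s.
Lower bound: ⌈1060/270⌉ = 4 commercial breaks.
A packing using 4 commercial breaks:
  break 1: 190 + 40 + 40 = 270
  break 2: 160 + 100 = 260
  break 3: 140 + 120 = 260
  break 4: 90 + 90 + 50 + 40 = 270
This matches the lower bound, so 4 is optimal.

4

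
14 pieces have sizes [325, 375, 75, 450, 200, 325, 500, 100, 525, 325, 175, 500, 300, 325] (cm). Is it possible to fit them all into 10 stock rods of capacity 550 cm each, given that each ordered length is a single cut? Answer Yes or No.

Yes

A valid assignment using 10 stock rods:
  stock rod 1: 525 = 525
  stock rod 2: 500 = 500
  stock rod 3: 500 = 500
  stock rod 4: 450 + 100 = 550
  stock rod 5: 375 + 175 = 550
  stock rod 6: 325 + 200 = 525
  stock rod 7: 325 + 75 = 400
  stock rod 8: 325 = 325
  stock rod 9: 325 = 325
  stock rod 10: 300 = 300
Every load is within 550 cm, so 10 stock rods suffice.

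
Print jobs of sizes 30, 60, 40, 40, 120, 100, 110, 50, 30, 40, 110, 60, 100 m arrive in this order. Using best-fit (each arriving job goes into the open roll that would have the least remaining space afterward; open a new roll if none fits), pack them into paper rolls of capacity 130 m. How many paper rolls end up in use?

  30 → roll 1 (new)  [load 30/130]
  60 → roll 1  [load 90/130]
  40 → roll 1  [load 130/130]
  40 → roll 2 (new)  [load 40/130]
  120 → roll 3 (new)  [load 120/130]
  100 → roll 4 (new)  [load 100/130]
  110 → roll 5 (new)  [load 110/130]
  50 → roll 2  [load 90/130]
  30 → roll 4  [load 130/130]
  40 → roll 2  [load 130/130]
  110 → roll 6 (new)  [load 110/130]
  60 → roll 7 (new)  [load 60/130]
  100 → roll 8 (new)  [load 100/130]
8 paper rolls opened.

8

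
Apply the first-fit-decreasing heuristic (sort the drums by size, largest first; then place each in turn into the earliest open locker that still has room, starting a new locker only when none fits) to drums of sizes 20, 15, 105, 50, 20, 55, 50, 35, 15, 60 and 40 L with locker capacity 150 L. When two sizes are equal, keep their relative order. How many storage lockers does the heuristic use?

4

Sorted descending: 105, 60, 55, 50, 50, 40, 35, 20, 20, 15, 15.
  105 → locker 1 (new)  [load 105/150]
  60 → locker 2 (new)  [load 60/150]
  55 → locker 2  [load 115/150]
  50 → locker 3 (new)  [load 50/150]
  50 → locker 3  [load 100/150]
  40 → locker 1  [load 145/150]
  35 → locker 2  [load 150/150]
  20 → locker 3  [load 120/150]
  20 → locker 3  [load 140/150]
  15 → locker 4 (new)  [load 15/150]
  15 → locker 4  [load 30/150]
4 storage lockers opened.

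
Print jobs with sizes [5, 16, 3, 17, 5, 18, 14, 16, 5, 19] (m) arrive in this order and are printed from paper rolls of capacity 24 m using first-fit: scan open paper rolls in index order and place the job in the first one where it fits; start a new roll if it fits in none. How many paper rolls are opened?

  5 → roll 1 (new)  [load 5/24]
  16 → roll 1  [load 21/24]
  3 → roll 1  [load 24/24]
  17 → roll 2 (new)  [load 17/24]
  5 → roll 2  [load 22/24]
  18 → roll 3 (new)  [load 18/24]
  14 → roll 4 (new)  [load 14/24]
  16 → roll 5 (new)  [load 16/24]
  5 → roll 3  [load 23/24]
  19 → roll 6 (new)  [load 19/24]
6 paper rolls opened.

6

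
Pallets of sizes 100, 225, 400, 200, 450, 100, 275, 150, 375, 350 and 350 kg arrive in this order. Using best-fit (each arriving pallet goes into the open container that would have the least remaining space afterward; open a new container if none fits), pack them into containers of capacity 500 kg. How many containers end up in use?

7

  100 → container 1 (new)  [load 100/500]
  225 → container 1  [load 325/500]
  400 → container 2 (new)  [load 400/500]
  200 → container 3 (new)  [load 200/500]
  450 → container 4 (new)  [load 450/500]
  100 → container 2  [load 500/500]
  275 → container 3  [load 475/500]
  150 → container 1  [load 475/500]
  375 → container 5 (new)  [load 375/500]
  350 → container 6 (new)  [load 350/500]
  350 → container 7 (new)  [load 350/500]
7 containers opened.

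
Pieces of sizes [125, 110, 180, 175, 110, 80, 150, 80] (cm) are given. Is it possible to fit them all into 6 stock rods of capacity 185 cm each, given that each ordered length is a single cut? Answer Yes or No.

Total = 1010 cm; ⌈1010/185⌉ = 6.
The bound of 6 does not rule out 6, but exhaustive search shows no assignment into 6 stock rods of capacity 185 cm exists — the minimum is 7.

No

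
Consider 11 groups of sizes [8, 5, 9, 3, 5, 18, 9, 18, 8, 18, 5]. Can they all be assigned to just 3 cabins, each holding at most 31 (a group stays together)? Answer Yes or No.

No

Total = 106; ⌈106/31⌉ = 4.
At least 4 cabins are required, but only 3 are allowed.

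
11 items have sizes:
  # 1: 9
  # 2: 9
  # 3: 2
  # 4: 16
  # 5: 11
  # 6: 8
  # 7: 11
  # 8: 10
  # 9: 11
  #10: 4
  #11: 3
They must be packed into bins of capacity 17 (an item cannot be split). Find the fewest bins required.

7

Total = 16 + 11 + 11 + 11 + 10 + 9 + 9 + 8 + 4 + 3 + 2 = 94.
Lower bound: ⌈94/17⌉ = 6 bins.
Also, 7 items each exceed 17/2, and no two of those can share a bin, so at least 7 bins are needed.
A packing using 7 bins:
  bin 1: 16 = 16
  bin 2: 11 + 4 + 2 = 17
  bin 3: 11 + 3 = 14
  bin 4: 11 = 11
  bin 5: 10 = 10
  bin 6: 9 + 8 = 17
  bin 7: 9 = 9
This matches the lower bound, so 7 is optimal.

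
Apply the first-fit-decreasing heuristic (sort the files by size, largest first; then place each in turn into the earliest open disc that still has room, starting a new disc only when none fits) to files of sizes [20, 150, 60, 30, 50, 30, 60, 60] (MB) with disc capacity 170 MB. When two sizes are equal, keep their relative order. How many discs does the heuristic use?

3

Sorted descending: 150, 60, 60, 60, 50, 30, 30, 20.
  150 → disc 1 (new)  [load 150/170]
  60 → disc 2 (new)  [load 60/170]
  60 → disc 2  [load 120/170]
  60 → disc 3 (new)  [load 60/170]
  50 → disc 2  [load 170/170]
  30 → disc 3  [load 90/170]
  30 → disc 3  [load 120/170]
  20 → disc 1  [load 170/170]
3 discs opened.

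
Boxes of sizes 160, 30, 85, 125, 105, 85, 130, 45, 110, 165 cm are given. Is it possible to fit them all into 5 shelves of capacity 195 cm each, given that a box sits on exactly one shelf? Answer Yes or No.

No

Total = 1040 cm; ⌈1040/195⌉ = 6.
At least 6 shelves are required, but only 5 are allowed.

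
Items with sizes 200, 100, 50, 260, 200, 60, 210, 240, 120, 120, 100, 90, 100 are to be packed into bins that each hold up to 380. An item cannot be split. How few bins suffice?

6

Total = 260 + 240 + 210 + 200 + 200 + 120 + 120 + 100 + 100 + 100 + 90 + 60 + 50 = 1850.
Lower bound: ⌈1850/380⌉ = 5 bins.
A packing using 6 bins:
  bin 1: 260 + 120 = 380
  bin 2: 240 + 120 = 360
  bin 3: 210 + 100 + 60 = 370
  bin 4: 200 + 100 + 50 = 350
  bin 5: 200 + 100 = 300
  bin 6: 90 = 90
No arrangement into 5 bins stays within capacity, so 6 is optimal.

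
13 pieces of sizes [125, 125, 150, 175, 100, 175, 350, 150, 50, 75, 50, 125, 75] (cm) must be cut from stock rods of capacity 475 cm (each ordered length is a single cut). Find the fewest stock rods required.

Total = 350 + 175 + 175 + 150 + 150 + 125 + 125 + 125 + 100 + 75 + 75 + 50 + 50 = 1725 cm.
Lower bound: ⌈1725/475⌉ = 4 stock rods.
A packing using 4 stock rods:
  stock rod 1: 350 + 125 = 475
  stock rod 2: 175 + 175 + 125 = 475
  stock rod 3: 150 + 150 + 125 + 50 = 475
  stock rod 4: 100 + 75 + 75 + 50 = 300
This matches the lower bound, so 4 is optimal.

4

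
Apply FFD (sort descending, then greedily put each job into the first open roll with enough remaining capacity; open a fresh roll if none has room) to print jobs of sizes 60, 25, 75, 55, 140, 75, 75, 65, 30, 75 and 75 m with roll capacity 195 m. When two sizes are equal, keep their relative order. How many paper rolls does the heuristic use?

5

Sorted descending: 140, 75, 75, 75, 75, 75, 65, 60, 55, 30, 25.
  140 → roll 1 (new)  [load 140/195]
  75 → roll 2 (new)  [load 75/195]
  75 → roll 2  [load 150/195]
  75 → roll 3 (new)  [load 75/195]
  75 → roll 3  [load 150/195]
  75 → roll 4 (new)  [load 75/195]
  65 → roll 4  [load 140/195]
  60 → roll 5 (new)  [load 60/195]
  55 → roll 1  [load 195/195]
  30 → roll 2  [load 180/195]
  25 → roll 3  [load 175/195]
5 paper rolls opened.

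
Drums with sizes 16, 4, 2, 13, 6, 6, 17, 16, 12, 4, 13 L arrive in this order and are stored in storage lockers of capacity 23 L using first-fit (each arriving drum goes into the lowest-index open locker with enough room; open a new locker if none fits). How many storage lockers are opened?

6

  16 → locker 1 (new)  [load 16/23]
  4 → locker 1  [load 20/23]
  2 → locker 1  [load 22/23]
  13 → locker 2 (new)  [load 13/23]
  6 → locker 2  [load 19/23]
  6 → locker 3 (new)  [load 6/23]
  17 → locker 3  [load 23/23]
  16 → locker 4 (new)  [load 16/23]
  12 → locker 5 (new)  [load 12/23]
  4 → locker 2  [load 23/23]
  13 → locker 6 (new)  [load 13/23]
6 storage lockers opened.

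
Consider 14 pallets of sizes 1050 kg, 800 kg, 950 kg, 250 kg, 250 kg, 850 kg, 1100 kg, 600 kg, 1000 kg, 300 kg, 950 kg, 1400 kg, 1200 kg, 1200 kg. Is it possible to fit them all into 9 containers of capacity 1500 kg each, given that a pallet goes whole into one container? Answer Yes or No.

No

Total = 11900 kg; ⌈11900/1500⌉ = 8.
10 pallets each exceed half the capacity and cannot share a container, forcing at least 10 containers.
At least 10 containers are required, but only 9 are allowed.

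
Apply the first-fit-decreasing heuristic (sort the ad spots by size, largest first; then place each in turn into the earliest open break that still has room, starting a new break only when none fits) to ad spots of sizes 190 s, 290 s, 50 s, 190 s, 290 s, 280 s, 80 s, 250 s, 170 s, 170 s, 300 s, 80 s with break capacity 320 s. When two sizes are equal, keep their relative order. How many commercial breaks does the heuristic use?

9

Sorted descending: 300, 290, 290, 280, 250, 190, 190, 170, 170, 80, 80, 50.
  300 → break 1 (new)  [load 300/320]
  290 → break 2 (new)  [load 290/320]
  290 → break 3 (new)  [load 290/320]
  280 → break 4 (new)  [load 280/320]
  250 → break 5 (new)  [load 250/320]
  190 → break 6 (new)  [load 190/320]
  190 → break 7 (new)  [load 190/320]
  170 → break 8 (new)  [load 170/320]
  170 → break 9 (new)  [load 170/320]
  80 → break 6  [load 270/320]
  80 → break 7  [load 270/320]
  50 → break 5  [load 300/320]
9 commercial breaks opened.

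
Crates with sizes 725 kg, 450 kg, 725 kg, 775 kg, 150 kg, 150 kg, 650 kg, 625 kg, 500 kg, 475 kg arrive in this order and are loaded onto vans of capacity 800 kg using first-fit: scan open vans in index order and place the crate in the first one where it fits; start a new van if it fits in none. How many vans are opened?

8

  725 → van 1 (new)  [load 725/800]
  450 → van 2 (new)  [load 450/800]
  725 → van 3 (new)  [load 725/800]
  775 → van 4 (new)  [load 775/800]
  150 → van 2  [load 600/800]
  150 → van 2  [load 750/800]
  650 → van 5 (new)  [load 650/800]
  625 → van 6 (new)  [load 625/800]
  500 → van 7 (new)  [load 500/800]
  475 → van 8 (new)  [load 475/800]
8 vans opened.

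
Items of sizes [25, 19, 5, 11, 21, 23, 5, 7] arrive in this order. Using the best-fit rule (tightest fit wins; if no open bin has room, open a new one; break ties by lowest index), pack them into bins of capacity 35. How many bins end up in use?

  25 → bin 1 (new)  [load 25/35]
  19 → bin 2 (new)  [load 19/35]
  5 → bin 1  [load 30/35]
  11 → bin 2  [load 30/35]
  21 → bin 3 (new)  [load 21/35]
  23 → bin 4 (new)  [load 23/35]
  5 → bin 1  [load 35/35]
  7 → bin 4  [load 30/35]
4 bins opened.

4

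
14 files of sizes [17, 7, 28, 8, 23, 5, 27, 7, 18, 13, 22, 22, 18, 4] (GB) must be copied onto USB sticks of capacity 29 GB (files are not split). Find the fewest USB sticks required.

9

Total = 28 + 27 + 23 + 22 + 22 + 18 + 18 + 17 + 13 + 8 + 7 + 7 + 5 + 4 = 219 GB.
Lower bound: ⌈219/29⌉ = 8 USB sticks.
A packing using 9 USB sticks:
  USB stick 1: 28 = 28
  USB stick 2: 27 = 27
  USB stick 3: 23 + 5 = 28
  USB stick 4: 22 + 7 = 29
  USB stick 5: 22 + 7 = 29
  USB stick 6: 18 + 8 = 26
  USB stick 7: 18 + 4 = 22
  USB stick 8: 17 = 17
  USB stick 9: 13 = 13
No arrangement into 8 USB sticks stays within capacity, so 9 is optimal.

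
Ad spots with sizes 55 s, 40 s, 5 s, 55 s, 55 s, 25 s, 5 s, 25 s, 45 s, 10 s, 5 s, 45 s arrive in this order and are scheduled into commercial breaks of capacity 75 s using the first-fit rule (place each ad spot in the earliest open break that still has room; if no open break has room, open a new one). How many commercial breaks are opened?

  55 → break 1 (new)  [load 55/75]
  40 → break 2 (new)  [load 40/75]
  5 → break 1  [load 60/75]
  55 → break 3 (new)  [load 55/75]
  55 → break 4 (new)  [load 55/75]
  25 → break 2  [load 65/75]
  5 → break 1  [load 65/75]
  25 → break 5 (new)  [load 25/75]
  45 → break 5  [load 70/75]
  10 → break 1  [load 75/75]
  5 → break 2  [load 70/75]
  45 → break 6 (new)  [load 45/75]
6 commercial breaks opened.

6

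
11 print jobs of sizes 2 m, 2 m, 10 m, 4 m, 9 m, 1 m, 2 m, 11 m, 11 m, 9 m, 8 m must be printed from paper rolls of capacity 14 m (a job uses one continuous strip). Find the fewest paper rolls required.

Total = 11 + 11 + 10 + 9 + 9 + 8 + 4 + 2 + 2 + 2 + 1 = 69 m.
Lower bound: ⌈69/14⌉ = 5 paper rolls.
Also, 6 print jobs each exceed 7 m, and no two of those can share a roll, so at least 6 paper rolls are needed.
A packing using 6 paper rolls:
  roll 1: 11 + 2 + 1 = 14
  roll 2: 11 + 2 = 13
  roll 3: 10 + 4 = 14
  roll 4: 9 + 2 = 11
  roll 5: 9 = 9
  roll 6: 8 = 8
This matches the lower bound, so 6 is optimal.

6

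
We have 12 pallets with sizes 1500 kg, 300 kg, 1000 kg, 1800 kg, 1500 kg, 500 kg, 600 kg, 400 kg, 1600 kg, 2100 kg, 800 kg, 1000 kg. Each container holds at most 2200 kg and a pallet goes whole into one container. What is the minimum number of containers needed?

Total = 2100 + 1800 + 1600 + 1500 + 1500 + 1000 + 1000 + 800 + 600 + 500 + 400 + 300 = 13100 kg.
Lower bound: ⌈13100/2200⌉ = 6 containers.
A packing using 7 containers:
  container 1: 2100 = 2100
  container 2: 1800 + 400 = 2200
  container 3: 1600 + 600 = 2200
  container 4: 1500 + 500 = 2000
  container 5: 1500 + 300 = 1800
  container 6: 1000 + 1000 = 2000
  container 7: 800 = 800
No arrangement into 6 containers stays within capacity, so 7 is optimal.

7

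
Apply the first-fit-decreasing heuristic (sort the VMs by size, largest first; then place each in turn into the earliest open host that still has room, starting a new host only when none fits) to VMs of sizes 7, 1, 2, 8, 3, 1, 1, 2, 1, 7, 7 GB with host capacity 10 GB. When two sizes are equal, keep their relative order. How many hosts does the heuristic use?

4

Sorted descending: 8, 7, 7, 7, 3, 2, 2, 1, 1, 1, 1.
  8 → host 1 (new)  [load 8/10]
  7 → host 2 (new)  [load 7/10]
  7 → host 3 (new)  [load 7/10]
  7 → host 4 (new)  [load 7/10]
  3 → host 2  [load 10/10]
  2 → host 1  [load 10/10]
  2 → host 3  [load 9/10]
  1 → host 3  [load 10/10]
  1 → host 4  [load 8/10]
  1 → host 4  [load 9/10]
  1 → host 4  [load 10/10]
4 hosts opened.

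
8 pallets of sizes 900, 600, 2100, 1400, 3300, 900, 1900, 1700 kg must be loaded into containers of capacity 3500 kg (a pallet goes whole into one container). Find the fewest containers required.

4

Total = 3300 + 2100 + 1900 + 1700 + 1400 + 900 + 900 + 600 = 12800 kg.
Lower bound: ⌈12800/3500⌉ = 4 containers.
A packing using 4 containers:
  container 1: 3300 = 3300
  container 2: 2100 + 1400 = 3500
  container 3: 1900 + 900 + 600 = 3400
  container 4: 1700 + 900 = 2600
This matches the lower bound, so 4 is optimal.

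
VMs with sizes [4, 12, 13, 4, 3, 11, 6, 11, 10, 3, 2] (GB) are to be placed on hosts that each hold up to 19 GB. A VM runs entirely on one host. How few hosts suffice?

5

Total = 13 + 12 + 11 + 11 + 10 + 6 + 4 + 4 + 3 + 3 + 2 = 79 GB.
Lower bound: ⌈79/19⌉ = 5 hosts.
A packing using 5 hosts:
  host 1: 13 + 6 = 19
  host 2: 12 + 4 + 3 = 19
  host 3: 11 + 4 + 3 = 18
  host 4: 11 + 2 = 13
  host 5: 10 = 10
This matches the lower bound, so 5 is optimal.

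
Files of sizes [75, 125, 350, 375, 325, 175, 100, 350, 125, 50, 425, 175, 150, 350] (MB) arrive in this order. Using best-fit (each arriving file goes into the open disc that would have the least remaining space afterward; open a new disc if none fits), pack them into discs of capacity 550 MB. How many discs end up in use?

  75 → disc 1 (new)  [load 75/550]
  125 → disc 1  [load 200/550]
  350 → disc 1  [load 550/550]
  375 → disc 2 (new)  [load 375/550]
  325 → disc 3 (new)  [load 325/550]
  175 → disc 2  [load 550/550]
  100 → disc 3  [load 425/550]
  350 → disc 4 (new)  [load 350/550]
  125 → disc 3  [load 550/550]
  50 → disc 4  [load 400/550]
  425 → disc 5 (new)  [load 425/550]
  175 → disc 6 (new)  [load 175/550]
  150 → disc 4  [load 550/550]
  350 → disc 6  [load 525/550]
6 discs opened.

6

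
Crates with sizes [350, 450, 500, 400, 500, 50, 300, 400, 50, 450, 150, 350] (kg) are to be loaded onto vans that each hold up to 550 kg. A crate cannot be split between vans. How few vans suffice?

Total = 500 + 500 + 450 + 450 + 400 + 400 + 350 + 350 + 300 + 150 + 50 + 50 = 3950 kg.
Lower bound: ⌈3950/550⌉ = 8 vans.
Also, 9 crates each exceed 275 kg, and no two of those can share a van, so at least 9 vans are needed.
A packing using 9 vans:
  van 1: 500 + 50 = 550
  van 2: 500 + 50 = 550
  van 3: 450 = 450
  van 4: 450 = 450
  van 5: 400 + 150 = 550
  van 6: 400 = 400
  van 7: 350 = 350
  van 8: 350 = 350
  van 9: 300 = 300
This matches the lower bound, so 9 is optimal.

9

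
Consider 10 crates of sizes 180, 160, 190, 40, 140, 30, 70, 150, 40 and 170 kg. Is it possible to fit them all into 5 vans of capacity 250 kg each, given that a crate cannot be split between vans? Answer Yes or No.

No

Total = 1170 kg; ⌈1170/250⌉ = 5.
6 crates each exceed half the capacity and cannot share a van, forcing at least 6 vans.
At least 6 vans are required, but only 5 are allowed.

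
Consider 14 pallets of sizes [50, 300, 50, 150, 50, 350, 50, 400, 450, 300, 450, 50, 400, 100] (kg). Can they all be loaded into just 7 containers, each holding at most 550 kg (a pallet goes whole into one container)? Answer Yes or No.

Yes

A valid assignment using 7 containers:
  container 1: 450 + 100 = 550
  container 2: 450 + 50 + 50 = 550
  container 3: 400 + 150 = 550
  container 4: 400 + 50 + 50 + 50 = 550
  container 5: 350 = 350
  container 6: 300 = 300
  container 7: 300 = 300
Every load is within 550 kg, so 7 containers suffice.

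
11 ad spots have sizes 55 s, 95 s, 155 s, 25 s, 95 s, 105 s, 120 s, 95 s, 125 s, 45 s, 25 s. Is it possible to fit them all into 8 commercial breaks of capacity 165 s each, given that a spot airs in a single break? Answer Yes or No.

A valid assignment using 7 commercial breaks:
  break 1: 155 = 155
  break 2: 125 + 25 = 150
  break 3: 120 + 45 = 165
  break 4: 105 + 55 = 160
  break 5: 95 + 25 = 120
  break 6: 95 = 95
  break 7: 95 = 95
That uses only 7 ≤ 8, so 8 commercial breaks are enough.

Yes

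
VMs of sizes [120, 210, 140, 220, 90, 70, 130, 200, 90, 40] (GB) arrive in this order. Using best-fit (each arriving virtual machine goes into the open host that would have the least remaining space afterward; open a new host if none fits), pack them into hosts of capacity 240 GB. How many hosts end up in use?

6

  120 → host 1 (new)  [load 120/240]
  210 → host 2 (new)  [load 210/240]
  140 → host 3 (new)  [load 140/240]
  220 → host 4 (new)  [load 220/240]
  90 → host 3  [load 230/240]
  70 → host 1  [load 190/240]
  130 → host 5 (new)  [load 130/240]
  200 → host 6 (new)  [load 200/240]
  90 → host 5  [load 220/240]
  40 → host 6  [load 240/240]
6 hosts opened.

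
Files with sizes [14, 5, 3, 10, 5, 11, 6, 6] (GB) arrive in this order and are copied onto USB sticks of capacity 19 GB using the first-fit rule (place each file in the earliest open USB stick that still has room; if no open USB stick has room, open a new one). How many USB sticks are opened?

4

  14 → USB stick 1 (new)  [load 14/19]
  5 → USB stick 1  [load 19/19]
  3 → USB stick 2 (new)  [load 3/19]
  10 → USB stick 2  [load 13/19]
  5 → USB stick 2  [load 18/19]
  11 → USB stick 3 (new)  [load 11/19]
  6 → USB stick 3  [load 17/19]
  6 → USB stick 4 (new)  [load 6/19]
4 USB sticks opened.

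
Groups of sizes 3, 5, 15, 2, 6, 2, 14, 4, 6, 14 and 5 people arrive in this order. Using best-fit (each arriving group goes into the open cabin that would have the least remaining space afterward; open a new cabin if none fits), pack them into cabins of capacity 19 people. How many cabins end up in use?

5

  3 → cabin 1 (new)  [load 3/19]
  5 → cabin 1  [load 8/19]
  15 → cabin 2 (new)  [load 15/19]
  2 → cabin 2  [load 17/19]
  6 → cabin 1  [load 14/19]
  2 → cabin 2  [load 19/19]
  14 → cabin 3 (new)  [load 14/19]
  4 → cabin 1  [load 18/19]
  6 → cabin 4 (new)  [load 6/19]
  14 → cabin 5 (new)  [load 14/19]
  5 → cabin 3  [load 19/19]
5 cabins opened.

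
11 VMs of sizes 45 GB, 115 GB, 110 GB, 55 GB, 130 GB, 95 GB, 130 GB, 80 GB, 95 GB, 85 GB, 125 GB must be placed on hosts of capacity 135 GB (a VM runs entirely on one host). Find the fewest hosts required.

Total = 130 + 130 + 125 + 115 + 110 + 95 + 95 + 85 + 80 + 55 + 45 = 1065 GB.
Lower bound: ⌈1065/135⌉ = 8 hosts.
Also, 9 VMs each exceed 135/2 GB, and no two of those can share a host, so at least 9 hosts are needed.
A packing using 9 hosts:
  host 1: 130 = 130
  host 2: 130 = 130
  host 3: 125 = 125
  host 4: 115 = 115
  host 5: 110 = 110
  host 6: 95 = 95
  host 7: 95 = 95
  host 8: 85 + 45 = 130
  host 9: 80 + 55 = 135
This matches the lower bound, so 9 is optimal.

9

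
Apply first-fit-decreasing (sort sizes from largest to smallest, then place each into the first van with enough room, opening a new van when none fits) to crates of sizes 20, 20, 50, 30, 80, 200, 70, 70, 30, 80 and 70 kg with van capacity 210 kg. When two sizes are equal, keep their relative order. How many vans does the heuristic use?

Sorted descending: 200, 80, 80, 70, 70, 70, 50, 30, 30, 20, 20.
  200 → van 1 (new)  [load 200/210]
  80 → van 2 (new)  [load 80/210]
  80 → van 2  [load 160/210]
  70 → van 3 (new)  [load 70/210]
  70 → van 3  [load 140/210]
  70 → van 3  [load 210/210]
  50 → van 2  [load 210/210]
  30 → van 4 (new)  [load 30/210]
  30 → van 4  [load 60/210]
  20 → van 4  [load 80/210]
  20 → van 4  [load 100/210]
4 vans opened.

4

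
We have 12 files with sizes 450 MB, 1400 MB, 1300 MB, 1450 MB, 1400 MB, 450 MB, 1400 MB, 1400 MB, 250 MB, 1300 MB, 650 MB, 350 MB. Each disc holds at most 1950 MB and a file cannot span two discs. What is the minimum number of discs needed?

Total = 1450 + 1400 + 1400 + 1400 + 1400 + 1300 + 1300 + 650 + 450 + 450 + 350 + 250 = 11800 MB.
Lower bound: ⌈11800/1950⌉ = 7 discs.
A packing using 7 discs:
  disc 1: 1450 + 450 = 1900
  disc 2: 1400 + 450 = 1850
  disc 3: 1400 + 350 = 1750
  disc 4: 1400 + 250 = 1650
  disc 5: 1400 = 1400
  disc 6: 1300 + 650 = 1950
  disc 7: 1300 = 1300
This matches the lower bound, so 7 is optimal.

7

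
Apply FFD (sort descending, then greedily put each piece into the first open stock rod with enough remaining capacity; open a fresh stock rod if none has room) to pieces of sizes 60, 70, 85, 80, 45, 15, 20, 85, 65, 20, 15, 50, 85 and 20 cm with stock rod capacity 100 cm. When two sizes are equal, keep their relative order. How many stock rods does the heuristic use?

8

Sorted descending: 85, 85, 85, 80, 70, 65, 60, 50, 45, 20, 20, 20, 15, 15.
  85 → stock rod 1 (new)  [load 85/100]
  85 → stock rod 2 (new)  [load 85/100]
  85 → stock rod 3 (new)  [load 85/100]
  80 → stock rod 4 (new)  [load 80/100]
  70 → stock rod 5 (new)  [load 70/100]
  65 → stock rod 6 (new)  [load 65/100]
  60 → stock rod 7 (new)  [load 60/100]
  50 → stock rod 8 (new)  [load 50/100]
  45 → stock rod 8  [load 95/100]
  20 → stock rod 4  [load 100/100]
  20 → stock rod 5  [load 90/100]
  20 → stock rod 6  [load 85/100]
  15 → stock rod 1  [load 100/100]
  15 → stock rod 2  [load 100/100]
8 stock rods opened.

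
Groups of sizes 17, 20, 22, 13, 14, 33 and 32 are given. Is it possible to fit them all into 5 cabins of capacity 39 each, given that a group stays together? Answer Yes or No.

A valid assignment using 5 cabins:
  cabin 1: 33 = 33
  cabin 2: 32 = 32
  cabin 3: 22 + 17 = 39
  cabin 4: 20 + 14 = 34
  cabin 5: 13 = 13
Every load is within 39, so 5 cabins suffice.

Yes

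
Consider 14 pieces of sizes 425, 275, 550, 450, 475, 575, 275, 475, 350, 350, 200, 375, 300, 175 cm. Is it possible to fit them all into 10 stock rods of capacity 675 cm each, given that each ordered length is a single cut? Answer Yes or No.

Yes

A valid assignment using 9 stock rods:
  stock rod 1: 575 = 575
  stock rod 2: 550 = 550
  stock rod 3: 475 + 200 = 675
  stock rod 4: 475 + 175 = 650
  stock rod 5: 450 = 450
  stock rod 6: 425 = 425
  stock rod 7: 375 + 300 = 675
  stock rod 8: 350 + 275 = 625
  stock rod 9: 350 + 275 = 625
That uses only 9 ≤ 10, so 10 stock rods are enough.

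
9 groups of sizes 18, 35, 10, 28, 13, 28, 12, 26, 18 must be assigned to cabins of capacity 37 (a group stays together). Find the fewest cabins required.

Total = 35 + 28 + 28 + 26 + 18 + 18 + 13 + 12 + 10 = 188.
Lower bound: ⌈188/37⌉ = 6 cabins.
A packing using 6 cabins:
  cabin 1: 35 = 35
  cabin 2: 28 = 28
  cabin 3: 28 = 28
  cabin 4: 26 + 10 = 36
  cabin 5: 18 + 18 = 36
  cabin 6: 13 + 12 = 25
This matches the lower bound, so 6 is optimal.

6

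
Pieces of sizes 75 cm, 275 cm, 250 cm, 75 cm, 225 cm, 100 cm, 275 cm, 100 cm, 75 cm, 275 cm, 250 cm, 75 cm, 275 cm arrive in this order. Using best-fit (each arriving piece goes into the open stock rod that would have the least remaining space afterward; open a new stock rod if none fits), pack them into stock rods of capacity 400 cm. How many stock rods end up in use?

7

  75 → stock rod 1 (new)  [load 75/400]
  275 → stock rod 1  [load 350/400]
  250 → stock rod 2 (new)  [load 250/400]
  75 → stock rod 2  [load 325/400]
  225 → stock rod 3 (new)  [load 225/400]
  100 → stock rod 3  [load 325/400]
  275 → stock rod 4 (new)  [load 275/400]
  100 → stock rod 4  [load 375/400]
  75 → stock rod 2  [load 400/400]
  275 → stock rod 5 (new)  [load 275/400]
  250 → stock rod 6 (new)  [load 250/400]
  75 → stock rod 3  [load 400/400]
  275 → stock rod 7 (new)  [load 275/400]
7 stock rods opened.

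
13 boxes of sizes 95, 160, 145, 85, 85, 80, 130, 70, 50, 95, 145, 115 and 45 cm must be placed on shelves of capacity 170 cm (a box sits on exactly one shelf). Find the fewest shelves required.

Total = 160 + 145 + 145 + 130 + 115 + 95 + 95 + 85 + 85 + 80 + 70 + 50 + 45 = 1300 cm.
Lower bound: ⌈1300/170⌉ = 8 shelves.
A packing using 9 shelves:
  shelf 1: 160 = 160
  shelf 2: 145 = 145
  shelf 3: 145 = 145
  shelf 4: 130 = 130
  shelf 5: 115 + 50 = 165
  shelf 6: 95 + 70 = 165
  shelf 7: 95 + 45 = 140
  shelf 8: 85 + 85 = 170
  shelf 9: 80 = 80
No arrangement into 8 shelves stays within capacity, so 9 is optimal.

9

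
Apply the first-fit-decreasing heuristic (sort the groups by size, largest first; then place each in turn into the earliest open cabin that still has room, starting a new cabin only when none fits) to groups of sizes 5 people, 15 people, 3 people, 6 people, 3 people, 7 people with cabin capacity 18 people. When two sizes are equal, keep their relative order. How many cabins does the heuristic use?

Sorted descending: 15, 7, 6, 5, 3, 3.
  15 → cabin 1 (new)  [load 15/18]
  7 → cabin 2 (new)  [load 7/18]
  6 → cabin 2  [load 13/18]
  5 → cabin 2  [load 18/18]
  3 → cabin 1  [load 18/18]
  3 → cabin 3 (new)  [load 3/18]
3 cabins opened.

3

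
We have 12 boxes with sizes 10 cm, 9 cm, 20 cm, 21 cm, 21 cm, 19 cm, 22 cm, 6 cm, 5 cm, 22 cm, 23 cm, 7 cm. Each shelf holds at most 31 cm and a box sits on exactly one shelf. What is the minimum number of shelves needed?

7

Total = 23 + 22 + 22 + 21 + 21 + 20 + 19 + 10 + 9 + 7 + 6 + 5 = 185 cm.
Lower bound: ⌈185/31⌉ = 6 shelves.
Also, 7 boxes each exceed 31/2 cm, and no two of those can share a shelf, so at least 7 shelves are needed.
A packing using 7 shelves:
  shelf 1: 23 + 7 = 30
  shelf 2: 22 + 9 = 31
  shelf 3: 22 + 6 = 28
  shelf 4: 21 + 10 = 31
  shelf 5: 21 + 5 = 26
  shelf 6: 20 = 20
  shelf 7: 19 = 19
This matches the lower bound, so 7 is optimal.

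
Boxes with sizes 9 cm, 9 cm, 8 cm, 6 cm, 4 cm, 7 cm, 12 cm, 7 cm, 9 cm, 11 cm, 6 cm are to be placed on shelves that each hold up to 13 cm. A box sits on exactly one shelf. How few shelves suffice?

Total = 12 + 11 + 9 + 9 + 9 + 8 + 7 + 7 + 6 + 6 + 4 = 88 cm.
Lower bound: ⌈88/13⌉ = 7 shelves.
Also, 8 boxes each exceed 13/2 cm, and no two of those can share a shelf, so at least 8 shelves are needed.
A packing using 8 shelves:
  shelf 1: 12 = 12
  shelf 2: 11 = 11
  shelf 3: 9 + 4 = 13
  shelf 4: 9 = 9
  shelf 5: 9 = 9
  shelf 6: 8 = 8
  shelf 7: 7 + 6 = 13
  shelf 8: 7 + 6 = 13
This matches the lower bound, so 8 is optimal.

8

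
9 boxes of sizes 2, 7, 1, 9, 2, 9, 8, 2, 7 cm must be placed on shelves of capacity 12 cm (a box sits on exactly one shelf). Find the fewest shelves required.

Total = 9 + 9 + 8 + 7 + 7 + 2 + 2 + 2 + 1 = 47 cm.
Lower bound: ⌈47/12⌉ = 4 shelves.
Also, 5 boxes each exceed 6 cm, and no two of those can share a shelf, so at least 5 shelves are needed.
A packing using 5 shelves:
  shelf 1: 9 + 2 + 1 = 12
  shelf 2: 9 + 2 = 11
  shelf 3: 8 + 2 = 10
  shelf 4: 7 = 7
  shelf 5: 7 = 7
This matches the lower bound, so 5 is optimal.

5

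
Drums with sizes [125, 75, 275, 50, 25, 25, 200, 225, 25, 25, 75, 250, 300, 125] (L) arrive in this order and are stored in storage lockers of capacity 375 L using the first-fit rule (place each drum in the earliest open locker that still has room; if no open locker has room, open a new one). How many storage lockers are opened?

6

  125 → locker 1 (new)  [load 125/375]
  75 → locker 1  [load 200/375]
  275 → locker 2 (new)  [load 275/375]
  50 → locker 1  [load 250/375]
  25 → locker 1  [load 275/375]
  25 → locker 1  [load 300/375]
  200 → locker 3 (new)  [load 200/375]
  225 → locker 4 (new)  [load 225/375]
  25 → locker 1  [load 325/375]
  25 → locker 1  [load 350/375]
  75 → locker 2  [load 350/375]
  250 → locker 5 (new)  [load 250/375]
  300 → locker 6 (new)  [load 300/375]
  125 → locker 3  [load 325/375]
6 storage lockers opened.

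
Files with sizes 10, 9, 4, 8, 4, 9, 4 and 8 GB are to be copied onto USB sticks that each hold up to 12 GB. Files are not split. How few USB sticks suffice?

6

Total = 10 + 9 + 9 + 8 + 8 + 4 + 4 + 4 = 56 GB.
Lower bound: ⌈56/12⌉ = 5 USB sticks.
A packing using 6 USB sticks:
  USB stick 1: 10 = 10
  USB stick 2: 9 = 9
  USB stick 3: 9 = 9
  USB stick 4: 8 + 4 = 12
  USB stick 5: 8 + 4 = 12
  USB stick 6: 4 = 4
No arrangement into 5 USB sticks stays within capacity, so 6 is optimal.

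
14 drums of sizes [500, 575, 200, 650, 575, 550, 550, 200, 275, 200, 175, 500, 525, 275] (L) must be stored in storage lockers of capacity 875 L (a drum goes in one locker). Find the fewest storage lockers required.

8

Total = 650 + 575 + 575 + 550 + 550 + 525 + 500 + 500 + 275 + 275 + 200 + 200 + 200 + 175 = 5750 L.
Lower bound: ⌈5750/875⌉ = 7 storage lockers.
Also, 8 drums each exceed 875/2 L, and no two of those can share a locker, so at least 8 storage lockers are needed.
A packing using 8 storage lockers:
  locker 1: 650 + 200 = 850
  locker 2: 575 + 275 = 850
  locker 3: 575 + 275 = 850
  locker 4: 550 + 200 = 750
  locker 5: 550 + 200 = 750
  locker 6: 525 + 175 = 700
  locker 7: 500 = 500
  locker 8: 500 = 500
This matches the lower bound, so 8 is optimal.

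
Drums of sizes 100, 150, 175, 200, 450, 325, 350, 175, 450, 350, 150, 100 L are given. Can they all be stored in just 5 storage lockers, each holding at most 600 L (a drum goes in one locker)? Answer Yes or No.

Total = 2975 L; ⌈2975/600⌉ = 5.
The bound of 5 does not rule out 5, but exhaustive search shows no assignment into 5 storage lockers of capacity 600 L exists — the minimum is 6.

No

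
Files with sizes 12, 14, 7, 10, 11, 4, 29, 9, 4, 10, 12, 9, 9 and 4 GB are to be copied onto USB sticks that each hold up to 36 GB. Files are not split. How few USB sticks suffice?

4

Total = 29 + 14 + 12 + 12 + 11 + 10 + 10 + 9 + 9 + 9 + 7 + 4 + 4 + 4 = 144 GB.
Lower bound: ⌈144/36⌉ = 4 USB sticks.
A packing using 4 USB sticks:
  USB stick 1: 29 + 7 = 36
  USB stick 2: 14 + 12 + 10 = 36
  USB stick 3: 12 + 11 + 9 + 4 = 36
  USB stick 4: 10 + 9 + 9 + 4 + 4 = 36
This matches the lower bound, so 4 is optimal.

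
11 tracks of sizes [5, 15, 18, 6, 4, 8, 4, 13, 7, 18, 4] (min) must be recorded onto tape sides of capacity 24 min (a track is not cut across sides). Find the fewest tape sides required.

5

Total = 18 + 18 + 15 + 13 + 8 + 7 + 6 + 5 + 4 + 4 + 4 = 102 min.
Lower bound: ⌈102/24⌉ = 5 tape sides.
A packing using 5 tape sides:
  side 1: 18 + 6 = 24
  side 2: 18 + 5 = 23
  side 3: 15 + 8 = 23
  side 4: 13 + 7 + 4 = 24
  side 5: 4 + 4 = 8
This matches the lower bound, so 5 is optimal.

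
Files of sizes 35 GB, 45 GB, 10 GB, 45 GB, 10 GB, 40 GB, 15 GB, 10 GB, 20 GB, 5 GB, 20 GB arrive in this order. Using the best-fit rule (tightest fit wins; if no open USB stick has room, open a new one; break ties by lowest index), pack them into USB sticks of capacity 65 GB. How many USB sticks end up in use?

5

  35 → USB stick 1 (new)  [load 35/65]
  45 → USB stick 2 (new)  [load 45/65]
  10 → USB stick 2  [load 55/65]
  45 → USB stick 3 (new)  [load 45/65]
  10 → USB stick 2  [load 65/65]
  40 → USB stick 4 (new)  [load 40/65]
  15 → USB stick 3  [load 60/65]
  10 → USB stick 4  [load 50/65]
  20 → USB stick 1  [load 55/65]
  5 → USB stick 3  [load 65/65]
  20 → USB stick 5 (new)  [load 20/65]
5 USB sticks opened.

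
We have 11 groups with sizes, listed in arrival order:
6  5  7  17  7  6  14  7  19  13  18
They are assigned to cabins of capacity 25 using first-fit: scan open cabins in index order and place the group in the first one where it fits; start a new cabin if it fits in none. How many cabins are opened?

6

  6 → cabin 1 (new)  [load 6/25]
  5 → cabin 1  [load 11/25]
  7 → cabin 1  [load 18/25]
  17 → cabin 2 (new)  [load 17/25]
  7 → cabin 1  [load 25/25]
  6 → cabin 2  [load 23/25]
  14 → cabin 3 (new)  [load 14/25]
  7 → cabin 3  [load 21/25]
  19 → cabin 4 (new)  [load 19/25]
  13 → cabin 5 (new)  [load 13/25]
  18 → cabin 6 (new)  [load 18/25]
6 cabins opened.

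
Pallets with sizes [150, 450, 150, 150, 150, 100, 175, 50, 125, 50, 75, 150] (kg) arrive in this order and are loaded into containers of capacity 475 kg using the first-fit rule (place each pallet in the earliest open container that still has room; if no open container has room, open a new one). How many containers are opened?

4

  150 → container 1 (new)  [load 150/475]
  450 → container 2 (new)  [load 450/475]
  150 → container 1  [load 300/475]
  150 → container 1  [load 450/475]
  150 → container 3 (new)  [load 150/475]
  100 → container 3  [load 250/475]
  175 → container 3  [load 425/475]
  50 → container 3  [load 475/475]
  125 → container 4 (new)  [load 125/475]
  50 → container 4  [load 175/475]
  75 → container 4  [load 250/475]
  150 → container 4  [load 400/475]
4 containers opened.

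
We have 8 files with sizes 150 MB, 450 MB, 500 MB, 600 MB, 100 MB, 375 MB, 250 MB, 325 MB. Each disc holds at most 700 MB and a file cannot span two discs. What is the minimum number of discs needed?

4

Total = 600 + 500 + 450 + 375 + 325 + 250 + 150 + 100 = 2750 MB.
Lower bound: ⌈2750/700⌉ = 4 discs.
A packing using 4 discs:
  disc 1: 600 + 100 = 700
  disc 2: 500 + 150 = 650
  disc 3: 450 + 250 = 700
  disc 4: 375 + 325 = 700
This matches the lower bound, so 4 is optimal.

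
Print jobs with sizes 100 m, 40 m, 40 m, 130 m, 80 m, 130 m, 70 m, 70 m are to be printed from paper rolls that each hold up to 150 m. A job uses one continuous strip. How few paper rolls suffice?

Total = 130 + 130 + 100 + 80 + 70 + 70 + 40 + 40 = 660 m.
Lower bound: ⌈660/150⌉ = 5 paper rolls.
A packing using 5 paper rolls:
  roll 1: 130 = 130
  roll 2: 130 = 130
  roll 3: 100 + 40 = 140
  roll 4: 80 + 70 = 150
  roll 5: 70 + 40 = 110
This matches the lower bound, so 5 is optimal.

5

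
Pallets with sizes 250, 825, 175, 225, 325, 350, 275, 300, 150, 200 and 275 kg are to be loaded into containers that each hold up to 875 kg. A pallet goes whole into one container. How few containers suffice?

Total = 825 + 350 + 325 + 300 + 275 + 275 + 250 + 225 + 200 + 175 + 150 = 3350 kg.
Lower bound: ⌈3350/875⌉ = 4 containers.
A packing using 4 containers:
  container 1: 825 = 825
  container 2: 350 + 325 + 200 = 875
  container 3: 300 + 275 + 275 = 850
  container 4: 250 + 225 + 175 + 150 = 800
This matches the lower bound, so 4 is optimal.

4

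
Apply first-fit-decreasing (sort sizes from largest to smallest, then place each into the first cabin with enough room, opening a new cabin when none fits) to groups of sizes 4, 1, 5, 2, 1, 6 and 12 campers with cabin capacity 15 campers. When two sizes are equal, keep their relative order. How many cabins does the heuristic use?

3

Sorted descending: 12, 6, 5, 4, 2, 1, 1.
  12 → cabin 1 (new)  [load 12/15]
  6 → cabin 2 (new)  [load 6/15]
  5 → cabin 2  [load 11/15]
  4 → cabin 2  [load 15/15]
  2 → cabin 1  [load 14/15]
  1 → cabin 1  [load 15/15]
  1 → cabin 3 (new)  [load 1/15]
3 cabins opened.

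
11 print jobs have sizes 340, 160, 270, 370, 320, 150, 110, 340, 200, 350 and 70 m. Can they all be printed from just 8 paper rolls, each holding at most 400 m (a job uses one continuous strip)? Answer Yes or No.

Yes

A valid assignment using 8 paper rolls:
  roll 1: 370 = 370
  roll 2: 350 = 350
  roll 3: 340 = 340
  roll 4: 340 = 340
  roll 5: 320 + 70 = 390
  roll 6: 270 + 110 = 380
  roll 7: 200 + 160 = 360
  roll 8: 150 = 150
Every load is within 400 m, so 8 paper rolls suffice.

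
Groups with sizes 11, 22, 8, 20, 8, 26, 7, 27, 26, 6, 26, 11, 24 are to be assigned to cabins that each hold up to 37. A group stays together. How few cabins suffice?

7

Total = 27 + 26 + 26 + 26 + 24 + 22 + 20 + 11 + 11 + 8 + 8 + 7 + 6 = 222.
Lower bound: ⌈222/37⌉ = 6 cabins.
Also, 7 groups each exceed 37/2, and no two of those can share a cabin, so at least 7 cabins are needed.
A packing using 7 cabins:
  cabin 1: 27 + 8 = 35
  cabin 2: 26 + 11 = 37
  cabin 3: 26 + 11 = 37
  cabin 4: 26 + 8 = 34
  cabin 5: 24 + 7 + 6 = 37
  cabin 6: 22 = 22
  cabin 7: 20 = 20
This matches the lower bound, so 7 is optimal.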